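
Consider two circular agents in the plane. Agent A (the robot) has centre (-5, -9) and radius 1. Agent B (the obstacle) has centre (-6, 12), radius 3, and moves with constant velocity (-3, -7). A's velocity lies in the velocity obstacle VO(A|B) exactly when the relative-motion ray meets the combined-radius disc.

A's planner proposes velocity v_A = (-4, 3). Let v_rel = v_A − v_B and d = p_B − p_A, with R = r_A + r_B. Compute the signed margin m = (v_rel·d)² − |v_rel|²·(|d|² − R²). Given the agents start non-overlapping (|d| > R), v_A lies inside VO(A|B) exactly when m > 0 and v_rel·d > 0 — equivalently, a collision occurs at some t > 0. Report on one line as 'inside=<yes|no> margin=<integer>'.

d = (-1, 21),  |d|² = 442;  R = 1+3 = 4,  c = 442−4² = 426
v_rel = (-1, 10),  |v_rel|² = 101;  v_rel·d = (-1)·(-1) + (10)·(21) = 211
101·t² − 422·t + 426 = 0  ⇒  m = 211² − 101·426 = 1495
m = 1495 > 0,  v_rel·d = 211 > 0  ⇒  inside

inside=yes margin=1495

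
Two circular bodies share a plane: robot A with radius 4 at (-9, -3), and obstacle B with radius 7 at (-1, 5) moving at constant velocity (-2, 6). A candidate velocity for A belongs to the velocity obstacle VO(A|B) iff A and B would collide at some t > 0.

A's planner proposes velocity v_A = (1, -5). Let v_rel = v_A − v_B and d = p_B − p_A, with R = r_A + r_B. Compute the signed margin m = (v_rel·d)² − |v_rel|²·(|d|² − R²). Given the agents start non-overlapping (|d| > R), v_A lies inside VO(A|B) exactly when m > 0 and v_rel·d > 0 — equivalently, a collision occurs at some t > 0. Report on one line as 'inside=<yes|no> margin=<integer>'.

d = (8, 8),  |d|² = 128;  R = 4+7 = 11,  c = 128−11² = 7
v_rel = (3, -11),  |v_rel|² = 130;  v_rel·d = (3)·(8) + (-11)·(8) = -64
130·t² + 128·t + 7 = 0  ⇒  m = (-64)² − 130·7 = 3186
m = 3186 > 0,  v_rel·d = -64 < 0  ⇒  outside

inside=no margin=3186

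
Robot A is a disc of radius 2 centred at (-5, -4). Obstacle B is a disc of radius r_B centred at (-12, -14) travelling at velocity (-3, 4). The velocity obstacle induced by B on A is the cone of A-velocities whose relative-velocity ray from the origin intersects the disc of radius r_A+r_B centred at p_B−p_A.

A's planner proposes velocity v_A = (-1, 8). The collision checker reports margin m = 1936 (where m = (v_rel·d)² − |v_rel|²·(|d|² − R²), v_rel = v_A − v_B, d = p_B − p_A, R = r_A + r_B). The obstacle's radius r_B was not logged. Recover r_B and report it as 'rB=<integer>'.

m = 1936
d = (-7, -10);  v_rel = (2, 4),  |v_rel|² = 20
v_rel×d = (2)·(-10) − (4)·(-7) = 8
since m = R²·20 − 8²:  R² = (64 + 1936) / 20 = 100
R = √100 = 10  ⇒  r_B = 10 − 2 = 8

rB=8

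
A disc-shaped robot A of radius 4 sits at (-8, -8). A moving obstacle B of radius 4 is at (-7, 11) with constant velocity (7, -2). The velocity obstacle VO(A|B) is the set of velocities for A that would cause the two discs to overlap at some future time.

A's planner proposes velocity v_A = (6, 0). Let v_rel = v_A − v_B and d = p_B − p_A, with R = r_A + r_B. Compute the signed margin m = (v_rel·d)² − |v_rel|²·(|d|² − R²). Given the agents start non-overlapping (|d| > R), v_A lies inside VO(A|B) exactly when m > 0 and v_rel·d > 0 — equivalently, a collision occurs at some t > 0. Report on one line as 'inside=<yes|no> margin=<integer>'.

d = (1, 19),  |d|² = 362;  R = 4+4 = 8,  c = 362−8² = 298
v_rel = (-1, 2),  |v_rel|² = 5;  v_rel·d = (-1)·(1) + (2)·(19) = 37
5·t² − 74·t + 298 = 0  ⇒  m = 37² − 5·298 = -121
m = -121 < 0,  v_rel·d = 37 > 0  ⇒  outside

inside=no margin=-121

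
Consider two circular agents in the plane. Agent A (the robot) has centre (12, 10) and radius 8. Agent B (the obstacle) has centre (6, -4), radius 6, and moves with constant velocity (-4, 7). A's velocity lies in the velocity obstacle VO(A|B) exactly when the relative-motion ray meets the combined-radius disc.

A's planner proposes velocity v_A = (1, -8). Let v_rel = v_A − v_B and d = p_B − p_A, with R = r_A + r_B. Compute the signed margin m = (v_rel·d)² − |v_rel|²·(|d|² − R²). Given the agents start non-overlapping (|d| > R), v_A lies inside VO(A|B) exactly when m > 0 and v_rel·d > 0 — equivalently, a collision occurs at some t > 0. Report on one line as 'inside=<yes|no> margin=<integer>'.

d = (-6, -14),  |d|² = 232;  R = 8+6 = 14,  c = 232−14² = 36
v_rel = (5, -15),  |v_rel|² = 250;  v_rel·d = (5)·(-6) + (-15)·(-14) = 180
250·t² − 360·t + 36 = 0  ⇒  m = 180² − 250·36 = 23400
m = 23400 > 0,  v_rel·d = 180 > 0  ⇒  inside

inside=yes margin=23400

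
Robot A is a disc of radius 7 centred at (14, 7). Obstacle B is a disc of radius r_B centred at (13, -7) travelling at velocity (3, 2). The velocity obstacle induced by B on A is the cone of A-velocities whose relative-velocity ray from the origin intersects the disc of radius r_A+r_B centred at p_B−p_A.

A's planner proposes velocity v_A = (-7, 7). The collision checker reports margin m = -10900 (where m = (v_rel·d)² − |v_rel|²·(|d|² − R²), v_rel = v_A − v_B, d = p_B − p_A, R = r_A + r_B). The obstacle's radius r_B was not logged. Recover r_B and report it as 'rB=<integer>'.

m = -10900
d = (-1, -14);  v_rel = (-10, 5),  |v_rel|² = 125
v_rel×d = (-10)·(-14) − (5)·(-1) = 145
since m = R²·125 − 145²:  R² = (21025 + -10900) / 125 = 81
R = √81 = 9  ⇒  r_B = 9 − 7 = 2

rB=2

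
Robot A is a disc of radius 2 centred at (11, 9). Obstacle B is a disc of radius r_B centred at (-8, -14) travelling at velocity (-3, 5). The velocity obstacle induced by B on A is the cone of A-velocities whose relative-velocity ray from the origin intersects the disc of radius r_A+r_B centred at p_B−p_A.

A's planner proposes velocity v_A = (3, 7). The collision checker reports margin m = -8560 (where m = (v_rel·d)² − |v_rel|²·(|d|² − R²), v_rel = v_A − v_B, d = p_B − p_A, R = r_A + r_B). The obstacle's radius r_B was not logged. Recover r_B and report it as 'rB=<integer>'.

m = -8560
d = (-19, -23);  v_rel = (6, 2),  |v_rel|² = 40
v_rel×d = (6)·(-23) − (2)·(-19) = -100
since m = R²·40 − (-100)²:  R² = (10000 + -8560) / 40 = 36
R = √36 = 6  ⇒  r_B = 6 − 2 = 4

rB=4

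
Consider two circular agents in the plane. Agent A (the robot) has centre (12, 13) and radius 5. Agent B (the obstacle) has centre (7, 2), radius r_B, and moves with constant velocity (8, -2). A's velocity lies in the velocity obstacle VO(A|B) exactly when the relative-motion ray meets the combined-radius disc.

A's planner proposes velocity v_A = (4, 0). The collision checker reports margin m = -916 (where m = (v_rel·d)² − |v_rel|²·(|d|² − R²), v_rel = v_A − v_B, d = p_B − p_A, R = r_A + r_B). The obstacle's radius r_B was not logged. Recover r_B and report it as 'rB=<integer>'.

m = -916
d = (-5, -11);  v_rel = (-4, 2),  |v_rel|² = 20
v_rel×d = (-4)·(-11) − (2)·(-5) = 54
since m = R²·20 − 54²:  R² = (2916 + -916) / 20 = 100
R = √100 = 10  ⇒  r_B = 10 − 5 = 5

rB=5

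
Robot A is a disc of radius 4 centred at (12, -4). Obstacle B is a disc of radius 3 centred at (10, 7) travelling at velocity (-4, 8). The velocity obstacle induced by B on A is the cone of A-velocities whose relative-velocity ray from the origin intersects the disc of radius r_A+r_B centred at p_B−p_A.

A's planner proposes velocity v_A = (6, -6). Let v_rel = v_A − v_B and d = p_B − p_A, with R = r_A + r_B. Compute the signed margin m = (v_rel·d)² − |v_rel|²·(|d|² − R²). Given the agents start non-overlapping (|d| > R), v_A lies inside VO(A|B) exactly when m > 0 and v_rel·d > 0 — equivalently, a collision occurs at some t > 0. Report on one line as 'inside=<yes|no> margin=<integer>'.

d = (-2, 11),  |d|² = 125;  R = 4+3 = 7,  c = 125−7² = 76
v_rel = (10, -14),  |v_rel|² = 296;  v_rel·d = (10)·(-2) + (-14)·(11) = -174
296·t² + 348·t + 76 = 0  ⇒  m = (-174)² − 296·76 = 7780
m = 7780 > 0,  v_rel·d = -174 < 0  ⇒  outside

inside=no margin=7780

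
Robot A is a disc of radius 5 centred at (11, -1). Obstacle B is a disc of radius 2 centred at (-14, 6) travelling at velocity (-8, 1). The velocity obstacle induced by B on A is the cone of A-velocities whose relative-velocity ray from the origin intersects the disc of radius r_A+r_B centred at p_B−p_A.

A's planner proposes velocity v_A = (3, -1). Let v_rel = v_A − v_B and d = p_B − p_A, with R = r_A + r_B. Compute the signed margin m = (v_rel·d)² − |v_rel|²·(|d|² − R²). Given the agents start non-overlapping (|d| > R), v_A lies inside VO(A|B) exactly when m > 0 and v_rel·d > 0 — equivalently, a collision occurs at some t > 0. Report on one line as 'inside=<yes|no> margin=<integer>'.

d = (-25, 7),  |d|² = 674;  R = 5+2 = 7,  c = 674−7² = 625
v_rel = (11, -2),  |v_rel|² = 125;  v_rel·d = (11)·(-25) + (-2)·(7) = -289
125·t² + 578·t + 625 = 0  ⇒  m = (-289)² − 125·625 = 5396
m = 5396 > 0,  v_rel·d = -289 < 0  ⇒  outside

inside=no margin=5396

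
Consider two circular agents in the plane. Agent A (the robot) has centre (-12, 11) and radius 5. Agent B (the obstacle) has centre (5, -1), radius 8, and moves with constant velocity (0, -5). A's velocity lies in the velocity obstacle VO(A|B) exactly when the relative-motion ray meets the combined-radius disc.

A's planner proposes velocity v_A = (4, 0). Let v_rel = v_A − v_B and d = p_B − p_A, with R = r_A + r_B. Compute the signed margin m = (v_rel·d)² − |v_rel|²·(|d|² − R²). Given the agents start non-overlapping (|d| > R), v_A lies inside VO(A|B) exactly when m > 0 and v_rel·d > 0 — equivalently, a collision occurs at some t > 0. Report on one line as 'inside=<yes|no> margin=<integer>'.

d = (17, -12),  |d|² = 433;  R = 5+8 = 13,  c = 433−13² = 264
v_rel = (4, 5),  |v_rel|² = 41;  v_rel·d = (4)·(17) + (5)·(-12) = 8
41·t² − 16·t + 264 = 0  ⇒  m = 8² − 41·264 = -10760
m = -10760 < 0,  v_rel·d = 8 > 0  ⇒  outside

inside=no margin=-10760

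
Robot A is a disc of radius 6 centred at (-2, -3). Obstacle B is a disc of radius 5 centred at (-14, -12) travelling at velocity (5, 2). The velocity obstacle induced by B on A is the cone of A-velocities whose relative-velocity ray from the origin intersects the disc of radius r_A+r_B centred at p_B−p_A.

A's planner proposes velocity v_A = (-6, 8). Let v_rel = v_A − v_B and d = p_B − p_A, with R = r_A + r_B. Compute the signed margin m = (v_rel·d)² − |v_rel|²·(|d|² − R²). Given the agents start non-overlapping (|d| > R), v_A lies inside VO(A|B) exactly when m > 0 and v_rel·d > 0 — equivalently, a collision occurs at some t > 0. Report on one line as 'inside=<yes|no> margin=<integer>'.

d = (-12, -9),  |d|² = 225;  R = 6+5 = 11,  c = 225−11² = 104
v_rel = (-11, 6),  |v_rel|² = 157;  v_rel·d = (-11)·(-12) + (6)·(-9) = 78
157·t² − 156·t + 104 = 0  ⇒  m = 78² − 157·104 = -10244
m = -10244 < 0,  v_rel·d = 78 > 0  ⇒  outside

inside=no margin=-10244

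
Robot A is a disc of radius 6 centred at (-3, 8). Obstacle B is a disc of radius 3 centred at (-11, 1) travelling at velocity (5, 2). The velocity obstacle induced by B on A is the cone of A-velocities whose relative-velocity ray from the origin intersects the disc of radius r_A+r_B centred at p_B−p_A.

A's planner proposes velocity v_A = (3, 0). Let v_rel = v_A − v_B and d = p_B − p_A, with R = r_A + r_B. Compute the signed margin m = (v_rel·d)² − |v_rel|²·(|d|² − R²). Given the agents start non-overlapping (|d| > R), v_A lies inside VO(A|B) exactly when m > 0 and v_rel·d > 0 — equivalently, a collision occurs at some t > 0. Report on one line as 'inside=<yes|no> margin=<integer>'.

d = (-8, -7),  |d|² = 113;  R = 6+3 = 9,  c = 113−9² = 32
v_rel = (-2, -2),  |v_rel|² = 8;  v_rel·d = (-2)·(-8) + (-2)·(-7) = 30
8·t² − 60·t + 32 = 0  ⇒  m = 30² − 8·32 = 644
m = 644 > 0,  v_rel·d = 30 > 0  ⇒  inside

inside=yes margin=644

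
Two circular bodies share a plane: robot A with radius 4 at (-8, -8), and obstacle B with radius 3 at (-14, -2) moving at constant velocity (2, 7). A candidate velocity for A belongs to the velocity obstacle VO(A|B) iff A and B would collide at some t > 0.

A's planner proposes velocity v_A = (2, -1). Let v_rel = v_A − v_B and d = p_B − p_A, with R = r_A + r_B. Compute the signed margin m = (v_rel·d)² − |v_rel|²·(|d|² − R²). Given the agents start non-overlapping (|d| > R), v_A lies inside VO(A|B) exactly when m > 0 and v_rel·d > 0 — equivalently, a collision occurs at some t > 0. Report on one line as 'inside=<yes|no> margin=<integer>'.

d = (-6, 6),  |d|² = 72;  R = 4+3 = 7,  c = 72−7² = 23
v_rel = (0, -8),  |v_rel|² = 64;  v_rel·d = (0)·(-6) + (-8)·(6) = -48
64·t² + 96·t + 23 = 0  ⇒  m = (-48)² − 64·23 = 832
m = 832 > 0,  v_rel·d = -48 < 0  ⇒  outside

inside=no margin=832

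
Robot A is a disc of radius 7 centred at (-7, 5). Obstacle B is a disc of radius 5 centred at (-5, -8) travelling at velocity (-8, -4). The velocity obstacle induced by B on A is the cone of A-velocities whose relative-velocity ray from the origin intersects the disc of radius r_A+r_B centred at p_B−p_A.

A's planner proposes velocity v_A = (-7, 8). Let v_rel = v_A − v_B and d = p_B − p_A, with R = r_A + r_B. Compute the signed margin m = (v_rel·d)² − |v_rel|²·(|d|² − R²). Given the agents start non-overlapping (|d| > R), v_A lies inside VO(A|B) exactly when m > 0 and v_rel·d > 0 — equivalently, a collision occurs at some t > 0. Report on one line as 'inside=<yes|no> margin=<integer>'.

d = (2, -13),  |d|² = 173;  R = 7+5 = 12,  c = 173−12² = 29
v_rel = (1, 12),  |v_rel|² = 145;  v_rel·d = (1)·(2) + (12)·(-13) = -154
145·t² + 308·t + 29 = 0  ⇒  m = (-154)² − 145·29 = 19511
m = 19511 > 0,  v_rel·d = -154 < 0  ⇒  outside

inside=no margin=19511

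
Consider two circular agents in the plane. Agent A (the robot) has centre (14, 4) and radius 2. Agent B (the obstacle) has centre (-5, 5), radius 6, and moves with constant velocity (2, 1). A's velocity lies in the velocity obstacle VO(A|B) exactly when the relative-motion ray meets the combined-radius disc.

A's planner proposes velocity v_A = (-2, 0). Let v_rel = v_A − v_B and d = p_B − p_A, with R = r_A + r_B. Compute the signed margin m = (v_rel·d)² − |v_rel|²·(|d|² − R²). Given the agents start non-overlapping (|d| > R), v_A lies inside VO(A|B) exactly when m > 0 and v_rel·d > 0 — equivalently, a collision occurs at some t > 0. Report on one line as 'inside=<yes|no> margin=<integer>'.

d = (-19, 1),  |d|² = 362;  R = 2+6 = 8,  c = 362−8² = 298
v_rel = (-4, -1),  |v_rel|² = 17;  v_rel·d = (-4)·(-19) + (-1)·(1) = 75
17·t² − 150·t + 298 = 0  ⇒  m = 75² − 17·298 = 559
m = 559 > 0,  v_rel·d = 75 > 0  ⇒  inside

inside=yes margin=559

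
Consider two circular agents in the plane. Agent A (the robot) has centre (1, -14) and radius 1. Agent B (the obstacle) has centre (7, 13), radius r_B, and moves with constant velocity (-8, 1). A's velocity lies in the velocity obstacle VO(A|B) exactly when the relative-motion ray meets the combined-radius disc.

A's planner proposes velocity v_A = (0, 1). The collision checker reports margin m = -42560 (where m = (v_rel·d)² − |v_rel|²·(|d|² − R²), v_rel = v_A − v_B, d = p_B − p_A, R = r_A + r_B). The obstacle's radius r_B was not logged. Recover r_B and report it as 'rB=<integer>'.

m = -42560
d = (6, 27);  v_rel = (8, 0),  |v_rel|² = 64
v_rel×d = (8)·(27) − (0)·(6) = 216
since m = R²·64 − 216²:  R² = (46656 + -42560) / 64 = 64
R = √64 = 8  ⇒  r_B = 8 − 1 = 7

rB=7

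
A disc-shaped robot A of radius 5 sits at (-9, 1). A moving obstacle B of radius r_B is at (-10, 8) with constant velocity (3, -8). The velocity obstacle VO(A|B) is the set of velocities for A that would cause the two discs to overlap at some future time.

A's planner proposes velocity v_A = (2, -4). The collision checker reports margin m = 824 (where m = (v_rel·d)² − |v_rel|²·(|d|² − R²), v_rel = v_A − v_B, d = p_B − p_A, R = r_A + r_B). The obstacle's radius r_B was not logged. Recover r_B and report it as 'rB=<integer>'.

m = 824
d = (-1, 7);  v_rel = (-1, 4),  |v_rel|² = 17
v_rel×d = (-1)·(7) − (4)·(-1) = -3
since m = R²·17 − (-3)²:  R² = (9 + 824) / 17 = 49
R = √49 = 7  ⇒  r_B = 7 − 5 = 2

rB=2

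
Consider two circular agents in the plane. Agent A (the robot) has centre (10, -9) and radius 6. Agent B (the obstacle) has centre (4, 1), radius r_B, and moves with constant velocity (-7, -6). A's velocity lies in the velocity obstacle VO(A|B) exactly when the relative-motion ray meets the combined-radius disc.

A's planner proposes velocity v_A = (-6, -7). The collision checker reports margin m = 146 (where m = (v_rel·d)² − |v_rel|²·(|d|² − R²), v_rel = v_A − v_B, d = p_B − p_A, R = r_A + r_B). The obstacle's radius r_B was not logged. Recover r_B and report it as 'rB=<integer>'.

m = 146
d = (-6, 10);  v_rel = (1, -1),  |v_rel|² = 2
v_rel×d = (1)·(10) − (-1)·(-6) = 4
since m = R²·2 − 4²:  R² = (16 + 146) / 2 = 81
R = √81 = 9  ⇒  r_B = 9 − 6 = 3

rB=3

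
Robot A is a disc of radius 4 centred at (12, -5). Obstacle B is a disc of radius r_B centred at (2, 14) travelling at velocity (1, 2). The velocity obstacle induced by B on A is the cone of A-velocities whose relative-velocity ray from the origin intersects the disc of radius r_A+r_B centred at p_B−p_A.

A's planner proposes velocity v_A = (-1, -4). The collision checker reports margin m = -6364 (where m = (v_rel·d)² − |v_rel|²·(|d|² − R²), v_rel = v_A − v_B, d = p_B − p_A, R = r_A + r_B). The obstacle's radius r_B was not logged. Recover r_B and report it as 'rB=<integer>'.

m = -6364
d = (-10, 19);  v_rel = (-2, -6),  |v_rel|² = 40
v_rel×d = (-2)·(19) − (-6)·(-10) = -98
since m = R²·40 − (-98)²:  R² = (9604 + -6364) / 40 = 81
R = √81 = 9  ⇒  r_B = 9 − 4 = 5

rB=5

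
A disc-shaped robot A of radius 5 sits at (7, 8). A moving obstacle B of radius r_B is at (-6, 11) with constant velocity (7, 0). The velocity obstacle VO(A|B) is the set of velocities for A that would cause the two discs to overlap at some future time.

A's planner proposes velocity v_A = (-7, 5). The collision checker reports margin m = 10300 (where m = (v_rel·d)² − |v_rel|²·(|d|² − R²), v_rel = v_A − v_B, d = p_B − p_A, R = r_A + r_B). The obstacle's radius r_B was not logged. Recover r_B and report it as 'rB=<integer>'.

m = 10300
d = (-13, 3);  v_rel = (-14, 5),  |v_rel|² = 221
v_rel×d = (-14)·(3) − (5)·(-13) = 23
since m = R²·221 − 23²:  R² = (529 + 10300) / 221 = 49
R = √49 = 7  ⇒  r_B = 7 − 5 = 2

rB=2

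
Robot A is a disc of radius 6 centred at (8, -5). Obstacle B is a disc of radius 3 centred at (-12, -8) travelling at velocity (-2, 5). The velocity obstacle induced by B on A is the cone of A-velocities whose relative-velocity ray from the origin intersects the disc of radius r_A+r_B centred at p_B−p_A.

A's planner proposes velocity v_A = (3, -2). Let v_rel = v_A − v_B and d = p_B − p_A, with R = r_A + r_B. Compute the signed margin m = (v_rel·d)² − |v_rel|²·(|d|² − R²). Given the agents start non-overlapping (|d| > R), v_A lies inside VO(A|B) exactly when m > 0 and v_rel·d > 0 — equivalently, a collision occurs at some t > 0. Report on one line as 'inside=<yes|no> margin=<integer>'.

d = (-20, -3),  |d|² = 409;  R = 6+3 = 9,  c = 409−9² = 328
v_rel = (5, -7),  |v_rel|² = 74;  v_rel·d = (5)·(-20) + (-7)·(-3) = -79
74·t² + 158·t + 328 = 0  ⇒  m = (-79)² − 74·328 = -18031
m = -18031 < 0,  v_rel·d = -79 < 0  ⇒  outside

inside=no margin=-18031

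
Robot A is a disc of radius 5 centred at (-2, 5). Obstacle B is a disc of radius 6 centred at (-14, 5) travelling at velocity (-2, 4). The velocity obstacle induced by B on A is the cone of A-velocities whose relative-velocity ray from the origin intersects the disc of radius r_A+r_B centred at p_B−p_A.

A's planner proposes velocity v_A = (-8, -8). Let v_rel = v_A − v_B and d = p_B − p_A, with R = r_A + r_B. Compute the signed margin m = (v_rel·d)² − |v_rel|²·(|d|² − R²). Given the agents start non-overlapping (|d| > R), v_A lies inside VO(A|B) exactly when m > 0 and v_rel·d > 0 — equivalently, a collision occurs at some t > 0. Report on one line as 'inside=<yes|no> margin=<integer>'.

d = (-12, 0),  |d|² = 144;  R = 5+6 = 11,  c = 144−11² = 23
v_rel = (-6, -12),  |v_rel|² = 180;  v_rel·d = (-6)·(-12) + (-12)·(0) = 72
180·t² − 144·t + 23 = 0  ⇒  m = 72² − 180·23 = 1044
m = 1044 > 0,  v_rel·d = 72 > 0  ⇒  inside

inside=yes margin=1044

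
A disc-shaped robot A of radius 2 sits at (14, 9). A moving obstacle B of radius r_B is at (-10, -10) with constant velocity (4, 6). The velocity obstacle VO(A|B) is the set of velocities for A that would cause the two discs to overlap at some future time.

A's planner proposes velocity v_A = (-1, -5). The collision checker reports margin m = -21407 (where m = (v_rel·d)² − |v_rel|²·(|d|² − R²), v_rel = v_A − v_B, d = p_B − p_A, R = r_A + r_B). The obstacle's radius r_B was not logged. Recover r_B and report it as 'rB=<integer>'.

m = -21407
d = (-24, -19);  v_rel = (-5, -11),  |v_rel|² = 146
v_rel×d = (-5)·(-19) − (-11)·(-24) = -169
since m = R²·146 − (-169)²:  R² = (28561 + -21407) / 146 = 49
R = √49 = 7  ⇒  r_B = 7 − 2 = 5

rB=5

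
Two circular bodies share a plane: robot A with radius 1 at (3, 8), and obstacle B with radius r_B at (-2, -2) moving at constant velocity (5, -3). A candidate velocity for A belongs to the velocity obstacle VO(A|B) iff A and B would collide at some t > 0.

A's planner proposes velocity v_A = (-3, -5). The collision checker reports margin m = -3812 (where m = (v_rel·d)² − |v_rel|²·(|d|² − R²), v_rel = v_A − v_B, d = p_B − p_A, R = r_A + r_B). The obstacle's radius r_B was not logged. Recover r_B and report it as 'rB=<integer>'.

m = -3812
d = (-5, -10);  v_rel = (-8, -2),  |v_rel|² = 68
v_rel×d = (-8)·(-10) − (-2)·(-5) = 70
since m = R²·68 − 70²:  R² = (4900 + -3812) / 68 = 16
R = √16 = 4  ⇒  r_B = 4 − 1 = 3

rB=3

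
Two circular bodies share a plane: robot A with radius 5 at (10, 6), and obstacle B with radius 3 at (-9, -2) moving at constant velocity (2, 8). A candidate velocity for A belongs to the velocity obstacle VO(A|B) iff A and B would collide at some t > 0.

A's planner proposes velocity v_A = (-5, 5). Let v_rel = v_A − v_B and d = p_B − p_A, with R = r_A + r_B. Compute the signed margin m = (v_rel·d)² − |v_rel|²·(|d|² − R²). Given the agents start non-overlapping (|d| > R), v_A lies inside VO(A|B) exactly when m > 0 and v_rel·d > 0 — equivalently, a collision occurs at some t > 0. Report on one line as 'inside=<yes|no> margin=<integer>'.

d = (-19, -8),  |d|² = 425;  R = 5+3 = 8,  c = 425−8² = 361
v_rel = (-7, -3),  |v_rel|² = 58;  v_rel·d = (-7)·(-19) + (-3)·(-8) = 157
58·t² − 314·t + 361 = 0  ⇒  m = 157² − 58·361 = 3711
m = 3711 > 0,  v_rel·d = 157 > 0  ⇒  inside

inside=yes margin=3711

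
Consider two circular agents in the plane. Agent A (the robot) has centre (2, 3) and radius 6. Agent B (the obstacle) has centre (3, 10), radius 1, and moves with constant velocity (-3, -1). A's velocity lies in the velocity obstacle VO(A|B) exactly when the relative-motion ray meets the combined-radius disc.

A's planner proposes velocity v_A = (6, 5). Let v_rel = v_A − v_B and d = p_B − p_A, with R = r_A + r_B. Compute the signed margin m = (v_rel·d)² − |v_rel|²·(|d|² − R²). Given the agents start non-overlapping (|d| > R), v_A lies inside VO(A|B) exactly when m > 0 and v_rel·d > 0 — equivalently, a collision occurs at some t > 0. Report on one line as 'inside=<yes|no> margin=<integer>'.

d = (1, 7),  |d|² = 50;  R = 6+1 = 7,  c = 50−7² = 1
v_rel = (9, 6),  |v_rel|² = 117;  v_rel·d = (9)·(1) + (6)·(7) = 51
117·t² − 102·t + 1 = 0  ⇒  m = 51² − 117·1 = 2484
m = 2484 > 0,  v_rel·d = 51 > 0  ⇒  inside

inside=yes margin=2484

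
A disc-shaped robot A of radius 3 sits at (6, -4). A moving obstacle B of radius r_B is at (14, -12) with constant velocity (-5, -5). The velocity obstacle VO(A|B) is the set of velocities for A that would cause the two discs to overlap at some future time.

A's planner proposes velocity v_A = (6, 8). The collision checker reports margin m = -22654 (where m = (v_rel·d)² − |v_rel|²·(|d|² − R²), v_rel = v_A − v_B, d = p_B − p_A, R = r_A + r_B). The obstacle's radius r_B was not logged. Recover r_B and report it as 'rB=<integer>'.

m = -22654
d = (8, -8);  v_rel = (11, 13),  |v_rel|² = 290
v_rel×d = (11)·(-8) − (13)·(8) = -192
since m = R²·290 − (-192)²:  R² = (36864 + -22654) / 290 = 49
R = √49 = 7  ⇒  r_B = 7 − 3 = 4

rB=4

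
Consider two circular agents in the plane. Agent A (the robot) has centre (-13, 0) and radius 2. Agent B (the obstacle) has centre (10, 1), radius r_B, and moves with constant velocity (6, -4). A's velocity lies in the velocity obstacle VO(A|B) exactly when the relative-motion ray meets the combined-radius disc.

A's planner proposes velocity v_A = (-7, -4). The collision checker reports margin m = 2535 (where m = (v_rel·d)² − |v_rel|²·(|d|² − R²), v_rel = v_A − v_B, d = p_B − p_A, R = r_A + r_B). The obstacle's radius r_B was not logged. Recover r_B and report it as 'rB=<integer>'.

m = 2535
d = (23, 1);  v_rel = (-13, 0),  |v_rel|² = 169
v_rel×d = (-13)·(1) − (0)·(23) = -13
since m = R²·169 − (-13)²:  R² = (169 + 2535) / 169 = 16
R = √16 = 4  ⇒  r_B = 4 − 2 = 2

rB=2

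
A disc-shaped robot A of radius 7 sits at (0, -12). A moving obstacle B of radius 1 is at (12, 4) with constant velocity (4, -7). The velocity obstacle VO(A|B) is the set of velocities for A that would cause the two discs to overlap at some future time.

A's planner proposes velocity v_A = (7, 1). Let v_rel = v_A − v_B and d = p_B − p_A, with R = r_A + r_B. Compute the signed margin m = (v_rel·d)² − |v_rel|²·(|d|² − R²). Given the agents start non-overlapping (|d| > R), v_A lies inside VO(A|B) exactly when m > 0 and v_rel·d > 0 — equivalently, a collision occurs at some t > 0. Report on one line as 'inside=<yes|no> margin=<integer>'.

d = (12, 16),  |d|² = 400;  R = 7+1 = 8,  c = 400−8² = 336
v_rel = (3, 8),  |v_rel|² = 73;  v_rel·d = (3)·(12) + (8)·(16) = 164
73·t² − 328·t + 336 = 0  ⇒  m = 164² − 73·336 = 2368
m = 2368 > 0,  v_rel·d = 164 > 0  ⇒  inside

inside=yes margin=2368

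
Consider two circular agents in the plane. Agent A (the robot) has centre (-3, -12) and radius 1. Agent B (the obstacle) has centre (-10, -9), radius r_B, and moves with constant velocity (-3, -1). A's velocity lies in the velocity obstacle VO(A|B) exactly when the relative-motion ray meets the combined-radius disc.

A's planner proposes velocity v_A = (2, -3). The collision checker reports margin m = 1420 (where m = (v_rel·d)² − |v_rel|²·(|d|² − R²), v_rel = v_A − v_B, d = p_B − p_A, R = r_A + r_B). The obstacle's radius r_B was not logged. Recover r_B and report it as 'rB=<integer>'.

m = 1420
d = (-7, 3);  v_rel = (5, -2),  |v_rel|² = 29
v_rel×d = (5)·(3) − (-2)·(-7) = 1
since m = R²·29 − 1²:  R² = (1 + 1420) / 29 = 49
R = √49 = 7  ⇒  r_B = 7 − 1 = 6

rB=6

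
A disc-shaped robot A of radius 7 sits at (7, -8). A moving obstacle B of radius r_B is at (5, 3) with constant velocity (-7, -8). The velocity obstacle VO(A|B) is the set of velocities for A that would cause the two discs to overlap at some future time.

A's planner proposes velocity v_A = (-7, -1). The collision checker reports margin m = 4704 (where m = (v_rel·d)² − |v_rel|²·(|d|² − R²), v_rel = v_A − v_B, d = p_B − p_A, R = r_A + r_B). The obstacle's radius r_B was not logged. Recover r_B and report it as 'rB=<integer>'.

m = 4704
d = (-2, 11);  v_rel = (0, 7),  |v_rel|² = 49
v_rel×d = (0)·(11) − (7)·(-2) = 14
since m = R²·49 − 14²:  R² = (196 + 4704) / 49 = 100
R = √100 = 10  ⇒  r_B = 10 − 7 = 3

rB=3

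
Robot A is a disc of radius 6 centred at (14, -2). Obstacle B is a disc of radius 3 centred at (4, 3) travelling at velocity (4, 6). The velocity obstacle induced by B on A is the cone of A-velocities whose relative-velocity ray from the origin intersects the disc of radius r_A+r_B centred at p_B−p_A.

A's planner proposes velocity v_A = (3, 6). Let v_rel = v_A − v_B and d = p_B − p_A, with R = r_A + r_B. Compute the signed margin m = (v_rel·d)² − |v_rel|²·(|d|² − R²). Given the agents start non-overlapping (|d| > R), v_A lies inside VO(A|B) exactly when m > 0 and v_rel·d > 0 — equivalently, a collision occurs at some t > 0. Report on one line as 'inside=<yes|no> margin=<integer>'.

d = (-10, 5),  |d|² = 125;  R = 6+3 = 9,  c = 125−9² = 44
v_rel = (-1, 0),  |v_rel|² = 1;  v_rel·d = (-1)·(-10) + (0)·(5) = 10
1·t² − 20·t + 44 = 0  ⇒  m = 10² − 1·44 = 56
m = 56 > 0,  v_rel·d = 10 > 0  ⇒  inside

inside=yes margin=56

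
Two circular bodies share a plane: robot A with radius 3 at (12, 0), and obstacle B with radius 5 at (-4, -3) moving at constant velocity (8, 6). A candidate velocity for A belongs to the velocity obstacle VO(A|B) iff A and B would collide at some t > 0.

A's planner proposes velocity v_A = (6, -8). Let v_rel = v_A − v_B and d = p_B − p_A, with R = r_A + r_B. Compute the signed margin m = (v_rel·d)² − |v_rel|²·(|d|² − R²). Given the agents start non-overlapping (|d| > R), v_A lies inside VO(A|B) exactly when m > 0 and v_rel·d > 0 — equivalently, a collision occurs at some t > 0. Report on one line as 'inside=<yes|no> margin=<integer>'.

d = (-16, -3),  |d|² = 265;  R = 3+5 = 8,  c = 265−8² = 201
v_rel = (-2, -14),  |v_rel|² = 200;  v_rel·d = (-2)·(-16) + (-14)·(-3) = 74
200·t² − 148·t + 201 = 0  ⇒  m = 74² − 200·201 = -34724
m = -34724 < 0,  v_rel·d = 74 > 0  ⇒  outside

inside=no margin=-34724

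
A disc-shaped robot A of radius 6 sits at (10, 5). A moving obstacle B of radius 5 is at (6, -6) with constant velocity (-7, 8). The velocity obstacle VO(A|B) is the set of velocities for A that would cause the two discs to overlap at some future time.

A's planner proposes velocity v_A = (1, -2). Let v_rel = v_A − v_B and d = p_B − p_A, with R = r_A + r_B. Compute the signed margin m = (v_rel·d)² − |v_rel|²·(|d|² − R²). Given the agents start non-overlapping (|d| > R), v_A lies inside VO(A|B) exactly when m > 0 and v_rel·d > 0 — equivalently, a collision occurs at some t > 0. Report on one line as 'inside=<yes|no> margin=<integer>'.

d = (-4, -11),  |d|² = 137;  R = 6+5 = 11,  c = 137−11² = 16
v_rel = (8, -10),  |v_rel|² = 164;  v_rel·d = (8)·(-4) + (-10)·(-11) = 78
164·t² − 156·t + 16 = 0  ⇒  m = 78² − 164·16 = 3460
m = 3460 > 0,  v_rel·d = 78 > 0  ⇒  inside

inside=yes margin=3460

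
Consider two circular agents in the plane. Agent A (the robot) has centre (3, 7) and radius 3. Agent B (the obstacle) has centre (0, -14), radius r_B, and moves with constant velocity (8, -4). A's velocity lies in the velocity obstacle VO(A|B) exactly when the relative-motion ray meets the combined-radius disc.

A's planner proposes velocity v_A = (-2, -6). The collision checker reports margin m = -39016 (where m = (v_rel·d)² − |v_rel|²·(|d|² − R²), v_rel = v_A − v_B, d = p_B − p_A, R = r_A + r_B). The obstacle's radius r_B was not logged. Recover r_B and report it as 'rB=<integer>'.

m = -39016
d = (-3, -21);  v_rel = (-10, -2),  |v_rel|² = 104
v_rel×d = (-10)·(-21) − (-2)·(-3) = 204
since m = R²·104 − 204²:  R² = (41616 + -39016) / 104 = 25
R = √25 = 5  ⇒  r_B = 5 − 3 = 2

rB=2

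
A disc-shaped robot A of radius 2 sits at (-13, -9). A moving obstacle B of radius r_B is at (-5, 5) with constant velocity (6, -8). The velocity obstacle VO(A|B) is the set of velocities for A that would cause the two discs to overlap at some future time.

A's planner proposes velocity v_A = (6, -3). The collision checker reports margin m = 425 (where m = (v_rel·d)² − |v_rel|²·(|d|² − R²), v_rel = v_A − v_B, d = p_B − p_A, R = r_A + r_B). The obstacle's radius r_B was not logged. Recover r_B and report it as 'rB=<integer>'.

m = 425
d = (8, 14);  v_rel = (0, 5),  |v_rel|² = 25
v_rel×d = (0)·(14) − (5)·(8) = -40
since m = R²·25 − (-40)²:  R² = (1600 + 425) / 25 = 81
R = √81 = 9  ⇒  r_B = 9 − 2 = 7

rB=7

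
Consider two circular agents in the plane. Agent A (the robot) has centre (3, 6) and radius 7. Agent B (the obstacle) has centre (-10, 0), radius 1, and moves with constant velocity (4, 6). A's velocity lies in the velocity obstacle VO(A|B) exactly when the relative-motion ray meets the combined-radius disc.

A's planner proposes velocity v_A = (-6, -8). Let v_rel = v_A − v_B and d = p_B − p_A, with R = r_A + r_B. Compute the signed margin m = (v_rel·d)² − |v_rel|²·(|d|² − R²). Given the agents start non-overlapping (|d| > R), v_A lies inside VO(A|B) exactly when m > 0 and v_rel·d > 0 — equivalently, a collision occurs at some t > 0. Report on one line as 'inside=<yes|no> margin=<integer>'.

d = (-13, -6),  |d|² = 205;  R = 7+1 = 8,  c = 205−8² = 141
v_rel = (-10, -14),  |v_rel|² = 296;  v_rel·d = (-10)·(-13) + (-14)·(-6) = 214
296·t² − 428·t + 141 = 0  ⇒  m = 214² − 296·141 = 4060
m = 4060 > 0,  v_rel·d = 214 > 0  ⇒  inside

inside=yes margin=4060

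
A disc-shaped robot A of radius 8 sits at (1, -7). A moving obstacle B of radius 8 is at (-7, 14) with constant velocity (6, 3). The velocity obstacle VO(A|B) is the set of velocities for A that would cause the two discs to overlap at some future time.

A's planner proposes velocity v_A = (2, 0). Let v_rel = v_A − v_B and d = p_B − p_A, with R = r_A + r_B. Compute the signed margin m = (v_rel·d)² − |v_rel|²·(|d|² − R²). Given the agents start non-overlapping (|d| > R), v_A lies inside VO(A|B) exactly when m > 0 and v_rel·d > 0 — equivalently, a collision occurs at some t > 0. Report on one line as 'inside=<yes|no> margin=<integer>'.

d = (-8, 21),  |d|² = 505;  R = 8+8 = 16,  c = 505−16² = 249
v_rel = (-4, -3),  |v_rel|² = 25;  v_rel·d = (-4)·(-8) + (-3)·(21) = -31
25·t² + 62·t + 249 = 0  ⇒  m = (-31)² − 25·249 = -5264
m = -5264 < 0,  v_rel·d = -31 < 0  ⇒  outside

inside=no margin=-5264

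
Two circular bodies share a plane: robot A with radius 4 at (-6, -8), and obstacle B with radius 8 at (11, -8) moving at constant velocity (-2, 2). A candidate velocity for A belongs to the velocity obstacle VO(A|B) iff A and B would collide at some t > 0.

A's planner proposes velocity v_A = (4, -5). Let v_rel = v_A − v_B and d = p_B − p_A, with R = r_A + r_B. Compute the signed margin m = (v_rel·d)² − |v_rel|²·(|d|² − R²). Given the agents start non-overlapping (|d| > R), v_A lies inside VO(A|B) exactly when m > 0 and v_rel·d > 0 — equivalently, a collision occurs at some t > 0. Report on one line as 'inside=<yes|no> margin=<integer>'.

d = (17, 0),  |d|² = 289;  R = 4+8 = 12,  c = 289−12² = 145
v_rel = (6, -7),  |v_rel|² = 85;  v_rel·d = (6)·(17) + (-7)·(0) = 102
85·t² − 204·t + 145 = 0  ⇒  m = 102² − 85·145 = -1921
m = -1921 < 0,  v_rel·d = 102 > 0  ⇒  outside

inside=no margin=-1921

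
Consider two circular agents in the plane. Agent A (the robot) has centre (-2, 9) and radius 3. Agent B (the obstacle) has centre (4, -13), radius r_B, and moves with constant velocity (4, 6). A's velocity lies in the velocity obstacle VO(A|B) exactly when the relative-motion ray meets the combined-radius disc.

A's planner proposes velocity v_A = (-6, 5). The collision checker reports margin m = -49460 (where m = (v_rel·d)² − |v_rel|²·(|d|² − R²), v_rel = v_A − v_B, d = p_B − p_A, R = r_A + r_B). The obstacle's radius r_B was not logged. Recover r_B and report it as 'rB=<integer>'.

m = -49460
d = (6, -22);  v_rel = (-10, -1),  |v_rel|² = 101
v_rel×d = (-10)·(-22) − (-1)·(6) = 226
since m = R²·101 − 226²:  R² = (51076 + -49460) / 101 = 16
R = √16 = 4  ⇒  r_B = 4 − 3 = 1

rB=1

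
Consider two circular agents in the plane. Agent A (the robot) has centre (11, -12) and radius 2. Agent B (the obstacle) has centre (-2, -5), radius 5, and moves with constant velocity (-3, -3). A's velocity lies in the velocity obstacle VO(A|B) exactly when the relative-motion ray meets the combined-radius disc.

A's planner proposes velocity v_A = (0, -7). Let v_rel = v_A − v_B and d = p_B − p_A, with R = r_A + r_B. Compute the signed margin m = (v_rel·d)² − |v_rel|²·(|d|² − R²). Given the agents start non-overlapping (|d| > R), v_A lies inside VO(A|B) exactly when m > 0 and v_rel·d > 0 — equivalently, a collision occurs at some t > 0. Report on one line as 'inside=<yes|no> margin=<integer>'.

d = (-13, 7),  |d|² = 218;  R = 2+5 = 7,  c = 218−7² = 169
v_rel = (3, -4),  |v_rel|² = 25;  v_rel·d = (3)·(-13) + (-4)·(7) = -67
25·t² + 134·t + 169 = 0  ⇒  m = (-67)² − 25·169 = 264
m = 264 > 0,  v_rel·d = -67 < 0  ⇒  outside

inside=no margin=264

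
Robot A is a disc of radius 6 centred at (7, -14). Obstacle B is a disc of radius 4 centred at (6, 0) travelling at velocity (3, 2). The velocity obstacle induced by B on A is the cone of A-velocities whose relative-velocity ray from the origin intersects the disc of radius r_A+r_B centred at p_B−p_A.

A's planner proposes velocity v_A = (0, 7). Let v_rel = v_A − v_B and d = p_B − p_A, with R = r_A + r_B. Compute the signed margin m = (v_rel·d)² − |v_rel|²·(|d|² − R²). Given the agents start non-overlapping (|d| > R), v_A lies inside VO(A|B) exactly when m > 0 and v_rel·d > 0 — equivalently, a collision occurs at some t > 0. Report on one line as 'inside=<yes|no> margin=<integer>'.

d = (-1, 14),  |d|² = 197;  R = 6+4 = 10,  c = 197−10² = 97
v_rel = (-3, 5),  |v_rel|² = 34;  v_rel·d = (-3)·(-1) + (5)·(14) = 73
34·t² − 146·t + 97 = 0  ⇒  m = 73² − 34·97 = 2031
m = 2031 > 0,  v_rel·d = 73 > 0  ⇒  inside

inside=yes margin=2031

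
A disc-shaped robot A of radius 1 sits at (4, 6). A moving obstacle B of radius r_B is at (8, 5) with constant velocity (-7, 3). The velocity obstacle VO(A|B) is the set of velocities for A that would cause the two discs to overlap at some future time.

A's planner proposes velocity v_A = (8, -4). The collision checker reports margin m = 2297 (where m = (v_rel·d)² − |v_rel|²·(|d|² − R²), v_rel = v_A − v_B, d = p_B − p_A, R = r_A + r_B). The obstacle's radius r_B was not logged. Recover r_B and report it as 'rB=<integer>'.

m = 2297
d = (4, -1);  v_rel = (15, -7),  |v_rel|² = 274
v_rel×d = (15)·(-1) − (-7)·(4) = 13
since m = R²·274 − 13²:  R² = (169 + 2297) / 274 = 9
R = √9 = 3  ⇒  r_B = 3 − 1 = 2

rB=2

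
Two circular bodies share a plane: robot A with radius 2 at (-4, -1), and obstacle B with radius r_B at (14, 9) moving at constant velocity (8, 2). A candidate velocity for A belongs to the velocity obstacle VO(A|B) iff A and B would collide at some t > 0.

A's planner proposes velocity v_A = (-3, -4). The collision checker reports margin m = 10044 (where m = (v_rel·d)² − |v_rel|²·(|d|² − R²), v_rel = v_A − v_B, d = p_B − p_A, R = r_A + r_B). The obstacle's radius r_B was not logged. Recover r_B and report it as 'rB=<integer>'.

m = 10044
d = (18, 10);  v_rel = (-11, -6),  |v_rel|² = 157
v_rel×d = (-11)·(10) − (-6)·(18) = -2
since m = R²·157 − (-2)²:  R² = (4 + 10044) / 157 = 64
R = √64 = 8  ⇒  r_B = 8 − 2 = 6

rB=6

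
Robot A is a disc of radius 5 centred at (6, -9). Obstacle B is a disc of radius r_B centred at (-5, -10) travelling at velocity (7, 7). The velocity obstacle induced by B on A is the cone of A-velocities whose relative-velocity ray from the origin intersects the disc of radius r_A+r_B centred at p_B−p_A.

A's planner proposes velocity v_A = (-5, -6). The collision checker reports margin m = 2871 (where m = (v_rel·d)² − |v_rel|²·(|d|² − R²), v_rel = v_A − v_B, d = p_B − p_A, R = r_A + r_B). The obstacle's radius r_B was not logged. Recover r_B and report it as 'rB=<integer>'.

m = 2871
d = (-11, -1);  v_rel = (-12, -13),  |v_rel|² = 313
v_rel×d = (-12)·(-1) − (-13)·(-11) = -131
since m = R²·313 − (-131)²:  R² = (17161 + 2871) / 313 = 64
R = √64 = 8  ⇒  r_B = 8 − 5 = 3

rB=3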